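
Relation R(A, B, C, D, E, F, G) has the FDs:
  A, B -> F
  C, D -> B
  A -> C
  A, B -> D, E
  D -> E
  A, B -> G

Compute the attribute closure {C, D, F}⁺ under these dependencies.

{B, C, D, E, F}

Start with {C, D, F}.
C, D -> B applies; add {B} → now {B, C, D, F}.
D -> E applies; add {E} → now {B, C, D, E, F}.
No further FD applies.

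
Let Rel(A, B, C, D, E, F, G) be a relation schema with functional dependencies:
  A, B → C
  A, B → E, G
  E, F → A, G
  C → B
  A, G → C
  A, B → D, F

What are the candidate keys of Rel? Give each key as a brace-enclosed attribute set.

{A, B}, {A, C}, {A, G}, {E, F}

{A, B} is a candidate key since {A, B}⁺ = {A, B, C, D, E, F, G} covers every attribute.
{A, C} is a candidate key since {A, C}⁺ = {A, B, C, D, E, F, G} covers every attribute.
{A, G} is a candidate key since {A, G}⁺ = {A, B, C, D, E, F, G} covers every attribute.
{E, F} is a candidate key since {E, F}⁺ = {A, B, C, D, E, F, G} covers every attribute.
These are minimal and exhaustive — every other superkey contains one of them.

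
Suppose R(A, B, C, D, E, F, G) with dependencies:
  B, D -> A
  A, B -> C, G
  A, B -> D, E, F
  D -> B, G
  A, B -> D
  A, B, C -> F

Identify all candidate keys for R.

{D}⁺ = {A, B, C, D, E, F, G}, which is every attribute, so {D} is a candidate key.
{A, B}⁺ = {A, B, C, D, E, F, G}, which is every attribute, so {A, B} is a candidate key.
No proper subset of any of these is a key, and no other minimal superkey exists.

{A, B}, {D}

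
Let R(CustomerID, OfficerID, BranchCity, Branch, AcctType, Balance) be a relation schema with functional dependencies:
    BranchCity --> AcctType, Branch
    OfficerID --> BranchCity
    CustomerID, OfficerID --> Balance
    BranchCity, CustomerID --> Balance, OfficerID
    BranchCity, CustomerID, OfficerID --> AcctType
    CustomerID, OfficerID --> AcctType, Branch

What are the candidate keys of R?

{CustomerID} never appears on the right of any FD, so every key must include it.
Closure of {BranchCity, CustomerID} is {AcctType, Balance, Branch, BranchCity, CustomerID, OfficerID}, the whole schema; {BranchCity, CustomerID} is a candidate key.
Closure of {CustomerID, OfficerID} is {AcctType, Balance, Branch, BranchCity, CustomerID, OfficerID}, the whole schema; {CustomerID, OfficerID} is a candidate key.
No proper subset of any of these is a key, and no other minimal superkey exists.

{BranchCity, CustomerID}, {CustomerID, OfficerID}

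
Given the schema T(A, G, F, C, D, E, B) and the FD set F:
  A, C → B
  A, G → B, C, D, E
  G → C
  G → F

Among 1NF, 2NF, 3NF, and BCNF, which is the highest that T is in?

Candidate key: {A, G}. Prime attributes: {A, G}.
For A, C → B we have {A, C}⁺ = {A, B, C}; {A, C} is not a superkey, so BCNF fails.
Because {B} is non-prime and the left side of A, C → B is not a superkey, the relation is not in 3NF.
{G} is a proper subset of the key {A, G}, and {G}⁺ contains the non-prime attributes {C, F} — a partial dependency, so 2NF is violated.

1NF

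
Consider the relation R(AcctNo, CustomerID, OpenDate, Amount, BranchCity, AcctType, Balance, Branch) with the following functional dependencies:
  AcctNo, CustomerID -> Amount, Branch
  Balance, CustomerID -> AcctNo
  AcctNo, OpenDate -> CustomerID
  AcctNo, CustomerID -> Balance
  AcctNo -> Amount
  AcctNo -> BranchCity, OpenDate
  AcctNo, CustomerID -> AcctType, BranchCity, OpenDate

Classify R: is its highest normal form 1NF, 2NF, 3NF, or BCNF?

Candidate keys: {AcctNo}, {Balance, CustomerID}. Prime attributes: {AcctNo, Balance, CustomerID}.
Each dependency's left side is a superkey — BCNF holds.

BCNF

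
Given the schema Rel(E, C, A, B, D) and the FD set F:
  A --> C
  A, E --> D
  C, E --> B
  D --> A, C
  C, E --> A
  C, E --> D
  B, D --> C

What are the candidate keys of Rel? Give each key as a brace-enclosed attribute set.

{A, E}, {C, E}, {D, E}

Attributes never on any right-hand side: {E} — every candidate key must contain it.
{A, E}⁺ = {A, B, C, D, E} — all of the relation — so {A, E} is a candidate key.
{C, E}⁺ = {A, B, C, D, E} — all of the relation — so {C, E} is a candidate key.
{D, E}⁺ = {A, B, C, D, E} — all of the relation — so {D, E} is a candidate key.
These are minimal and exhaustive — every other superkey contains one of them.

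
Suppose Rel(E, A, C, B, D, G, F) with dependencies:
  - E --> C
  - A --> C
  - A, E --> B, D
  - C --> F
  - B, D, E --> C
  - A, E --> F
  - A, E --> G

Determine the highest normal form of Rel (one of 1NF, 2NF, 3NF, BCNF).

Candidate key: {A, E}. Prime attributes: {A, E}.
E --> C: {E}⁺ = {C, E, F}, which is not all of the attributes, so the left side is not a superkey — BCNF is violated.
E --> C determines the non-prime attribute {C} from a non-superkey — 3NF is violated.
{A} is a proper subset of the key {A, E}, and {A}⁺ contains the non-prime attributes {C, F} — a partial dependency, so 2NF is violated.

1NF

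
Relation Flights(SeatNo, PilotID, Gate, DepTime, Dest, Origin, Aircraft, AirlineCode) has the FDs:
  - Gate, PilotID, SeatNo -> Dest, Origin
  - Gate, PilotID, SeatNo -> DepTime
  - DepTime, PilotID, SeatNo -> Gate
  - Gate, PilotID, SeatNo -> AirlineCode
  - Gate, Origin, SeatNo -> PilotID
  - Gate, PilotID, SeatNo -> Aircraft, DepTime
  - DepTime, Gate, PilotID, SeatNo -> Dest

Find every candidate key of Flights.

{SeatNo} never appears on the right of any FD, so every key must include it.
{DepTime, PilotID, SeatNo} is a candidate key since {DepTime, PilotID, SeatNo}⁺ = {Aircraft, AirlineCode, DepTime, Dest, Gate, Origin, PilotID, SeatNo} covers every attribute.
{Gate, Origin, SeatNo} is a candidate key since {Gate, Origin, SeatNo}⁺ = {Aircraft, AirlineCode, DepTime, Dest, Gate, Origin, PilotID, SeatNo} covers every attribute.
{Gate, PilotID, SeatNo} is a candidate key since {Gate, PilotID, SeatNo}⁺ = {Aircraft, AirlineCode, DepTime, Dest, Gate, Origin, PilotID, SeatNo} covers every attribute.
These are minimal and exhaustive — every other superkey contains one of them.

{DepTime, PilotID, SeatNo}, {Gate, Origin, SeatNo}, {Gate, PilotID, SeatNo}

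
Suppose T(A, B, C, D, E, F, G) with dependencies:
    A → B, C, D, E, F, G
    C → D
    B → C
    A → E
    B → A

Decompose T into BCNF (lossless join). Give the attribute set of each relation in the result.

{A, B, C, E, F, G}; {C, D}

Candidate keys of the original relation: {A}, {B}.
In {A, B, C, D, E, F, G}, {C} is not a superkey ({C}⁺ restricted to this set is {C, D}), so split on C → D into {C, D} and {A, B, C, E, F, G}.
{C, D}: every determinant is a superkey — BCNF.
{A, B, C, E, F, G}: every determinant is a superkey — BCNF.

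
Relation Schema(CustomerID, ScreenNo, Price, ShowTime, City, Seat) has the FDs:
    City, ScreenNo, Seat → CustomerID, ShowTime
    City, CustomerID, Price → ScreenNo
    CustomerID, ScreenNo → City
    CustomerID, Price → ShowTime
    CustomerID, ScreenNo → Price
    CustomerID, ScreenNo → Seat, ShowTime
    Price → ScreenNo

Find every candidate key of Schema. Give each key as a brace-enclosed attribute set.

{City, Price, Seat}, {City, ScreenNo, Seat}, {CustomerID, Price}, {CustomerID, ScreenNo}

{CustomerID, Price}⁺ = {City, CustomerID, Price, ScreenNo, Seat, ShowTime}, which is every attribute, so {CustomerID, Price} is a candidate key.
{CustomerID, ScreenNo}⁺ = {City, CustomerID, Price, ScreenNo, Seat, ShowTime}, which is every attribute, so {CustomerID, ScreenNo} is a candidate key.
{City, Price, Seat}⁺ = {City, CustomerID, Price, ScreenNo, Seat, ShowTime}, which is every attribute, so {City, Price, Seat} is a candidate key.
{City, ScreenNo, Seat}⁺ = {City, CustomerID, Price, ScreenNo, Seat, ShowTime}, which is every attribute, so {City, ScreenNo, Seat} is a candidate key.
No proper subset of any of these is a key, and no other minimal superkey exists.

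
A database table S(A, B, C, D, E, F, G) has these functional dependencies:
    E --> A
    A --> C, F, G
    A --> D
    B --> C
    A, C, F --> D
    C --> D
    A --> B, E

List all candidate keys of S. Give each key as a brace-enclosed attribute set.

{A}, {E}

{A}⁺ = {A, B, C, D, E, F, G} — all of the relation — so {A} is a candidate key.
{E}⁺ = {A, B, C, D, E, F, G} — all of the relation — so {E} is a candidate key.
These are minimal and exhaustive — every other superkey contains one of them.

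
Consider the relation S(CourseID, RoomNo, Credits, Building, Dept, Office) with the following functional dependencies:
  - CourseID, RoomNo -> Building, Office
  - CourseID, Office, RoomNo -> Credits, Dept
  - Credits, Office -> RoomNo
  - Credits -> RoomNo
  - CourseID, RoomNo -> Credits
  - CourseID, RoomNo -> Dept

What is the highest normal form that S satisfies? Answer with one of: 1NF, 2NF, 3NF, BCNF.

3NF

Candidate keys: {CourseID, Credits}, {CourseID, RoomNo}. Prime attributes: {CourseID, Credits, RoomNo}.
Credits, Office -> RoomNo: {Credits, Office}⁺ = {Credits, Office, RoomNo}, which is not all of the attributes, so the left side is not a superkey — BCNF is violated.
Since {RoomNo} ⊆ prime attributes and every other non-superkey FD also has a prime right side, the schema is in 3NF.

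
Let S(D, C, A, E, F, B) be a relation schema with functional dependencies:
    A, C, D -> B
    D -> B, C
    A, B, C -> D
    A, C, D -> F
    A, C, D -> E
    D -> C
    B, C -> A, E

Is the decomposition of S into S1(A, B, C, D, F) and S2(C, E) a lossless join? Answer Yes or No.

No

S1 ∩ S2 = {C}; its closure under F is {C}.
The closure covers neither S1 nor S2 entirely; the join is not lossless.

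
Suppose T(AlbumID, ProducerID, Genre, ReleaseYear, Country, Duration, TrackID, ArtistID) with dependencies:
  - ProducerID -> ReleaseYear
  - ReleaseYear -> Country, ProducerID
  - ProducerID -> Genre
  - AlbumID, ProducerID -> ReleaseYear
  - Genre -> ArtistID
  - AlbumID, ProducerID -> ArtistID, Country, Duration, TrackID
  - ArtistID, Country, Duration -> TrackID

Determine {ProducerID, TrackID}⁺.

{ArtistID, Country, Genre, ProducerID, ReleaseYear, TrackID}

Start with {ProducerID, TrackID}.
ProducerID -> ReleaseYear applies; add {ReleaseYear} → now {ProducerID, ReleaseYear, TrackID}.
ReleaseYear -> Country, ProducerID applies; add {Country} → now {Country, ProducerID, ReleaseYear, TrackID}.
ProducerID -> Genre applies; add {Genre} → now {Country, Genre, ProducerID, ReleaseYear, TrackID}.
Genre -> ArtistID applies; add {ArtistID} → now {ArtistID, Country, Genre, ProducerID, ReleaseYear, TrackID}.
No further FD applies.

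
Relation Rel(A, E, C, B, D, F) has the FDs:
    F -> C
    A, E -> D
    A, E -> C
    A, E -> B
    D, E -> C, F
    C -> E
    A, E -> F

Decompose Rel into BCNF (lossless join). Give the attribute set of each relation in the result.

{A, B, D, F}; {C, E}; {C, F}

Candidate keys of the original relation: {A, C}, {A, E}, {A, F}.
In {A, B, C, D, E, F}, {F} is not a superkey ({F}⁺ restricted to this set is {C, E, F}), so split on F -> C, E into {C, E, F} and {A, B, D, F}.
In {C, E, F}, {C} is not a superkey ({C}⁺ restricted to this set is {C, E}), so split on C -> E into {C, E} and {C, F}.
{C, E}: every determinant is a superkey — BCNF.
{C, F}: every determinant is a superkey — BCNF.
{A, B, D, F}: every determinant is a superkey — BCNF.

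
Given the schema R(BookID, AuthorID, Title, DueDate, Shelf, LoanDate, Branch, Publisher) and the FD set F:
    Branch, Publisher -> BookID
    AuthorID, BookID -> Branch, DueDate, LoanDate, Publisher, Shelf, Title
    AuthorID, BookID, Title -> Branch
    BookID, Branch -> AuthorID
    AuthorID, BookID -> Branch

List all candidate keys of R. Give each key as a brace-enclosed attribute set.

{AuthorID, BookID}⁺ = {AuthorID, BookID, Branch, DueDate, LoanDate, Publisher, Shelf, Title}, which is every attribute, so {AuthorID, BookID} is a candidate key.
{BookID, Branch}⁺ = {AuthorID, BookID, Branch, DueDate, LoanDate, Publisher, Shelf, Title}, which is every attribute, so {BookID, Branch} is a candidate key.
{Branch, Publisher}⁺ = {AuthorID, BookID, Branch, DueDate, LoanDate, Publisher, Shelf, Title}, which is every attribute, so {Branch, Publisher} is a candidate key.
These are minimal and exhaustive — every other superkey contains one of them.

{AuthorID, BookID}, {BookID, Branch}, {Branch, Publisher}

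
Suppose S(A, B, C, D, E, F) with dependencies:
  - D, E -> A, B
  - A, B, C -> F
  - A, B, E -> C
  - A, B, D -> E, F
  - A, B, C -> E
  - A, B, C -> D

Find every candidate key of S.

{D, E} is a candidate key since {D, E}⁺ = {A, B, C, D, E, F} covers every attribute.
{A, B, C} is a candidate key since {A, B, C}⁺ = {A, B, C, D, E, F} covers every attribute.
{A, B, D} is a candidate key since {A, B, D}⁺ = {A, B, C, D, E, F} covers every attribute.
{A, B, E} is a candidate key since {A, B, E}⁺ = {A, B, C, D, E, F} covers every attribute.
These are minimal and exhaustive — every other superkey contains one of them.

{A, B, C}, {A, B, D}, {A, B, E}, {D, E}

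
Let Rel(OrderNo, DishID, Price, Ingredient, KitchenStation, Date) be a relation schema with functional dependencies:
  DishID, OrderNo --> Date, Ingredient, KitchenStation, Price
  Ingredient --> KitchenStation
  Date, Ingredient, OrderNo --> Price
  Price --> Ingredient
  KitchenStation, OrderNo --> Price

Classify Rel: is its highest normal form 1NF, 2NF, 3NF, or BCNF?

Candidate key: {DishID, OrderNo}. Prime attributes: {DishID, OrderNo}.
Ingredient --> KitchenStation breaks BCNF: {Ingredient}⁺ = {Ingredient, KitchenStation}, so {Ingredient} is not a superkey.
Ingredient --> KitchenStation has non-prime {KitchenStation} on the right and a non-superkey on the left, so 3NF fails.
Checking every proper subset of each key, none determines a non-prime attribute — 2NF is satisfied.

2NF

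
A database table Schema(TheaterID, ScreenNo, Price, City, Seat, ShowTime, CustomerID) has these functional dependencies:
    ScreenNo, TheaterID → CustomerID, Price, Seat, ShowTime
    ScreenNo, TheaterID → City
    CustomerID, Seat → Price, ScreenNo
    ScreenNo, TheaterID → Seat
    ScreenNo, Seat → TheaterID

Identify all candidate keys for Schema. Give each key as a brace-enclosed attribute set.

{CustomerID, Seat}, {ScreenNo, Seat}, {ScreenNo, TheaterID}

Closure of {CustomerID, Seat} is {City, CustomerID, Price, ScreenNo, Seat, ShowTime, TheaterID}, the whole schema; {CustomerID, Seat} is a candidate key.
Closure of {ScreenNo, Seat} is {City, CustomerID, Price, ScreenNo, Seat, ShowTime, TheaterID}, the whole schema; {ScreenNo, Seat} is a candidate key.
Closure of {ScreenNo, TheaterID} is {City, CustomerID, Price, ScreenNo, Seat, ShowTime, TheaterID}, the whole schema; {ScreenNo, TheaterID} is a candidate key.
These are minimal and exhaustive — every other superkey contains one of them.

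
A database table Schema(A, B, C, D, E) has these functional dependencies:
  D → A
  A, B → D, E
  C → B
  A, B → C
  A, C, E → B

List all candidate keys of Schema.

{A, B}, {A, C}, {B, D}, {C, D}

{A, B}⁺ = {A, B, C, D, E} — all of the relation — so {A, B} is a candidate key.
{A, C}⁺ = {A, B, C, D, E} — all of the relation — so {A, C} is a candidate key.
{B, D}⁺ = {A, B, C, D, E} — all of the relation — so {B, D} is a candidate key.
{C, D}⁺ = {A, B, C, D, E} — all of the relation — so {C, D} is a candidate key.
No proper subset of any of these is a key, and no other minimal superkey exists.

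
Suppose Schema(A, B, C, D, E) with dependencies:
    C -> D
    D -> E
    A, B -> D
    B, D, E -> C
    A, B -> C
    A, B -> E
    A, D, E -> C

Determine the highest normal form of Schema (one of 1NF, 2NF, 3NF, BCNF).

2NF

Candidate key: {A, B}. Prime attributes: {A, B}.
C -> D: {C}⁺ = {C, D, E}, which is not all of the attributes, so the left side is not a superkey — BCNF is violated.
C -> D determines the non-prime attribute {D} from a non-superkey — 3NF is violated.
No proper subset of a key has a non-prime attribute in its closure, so there is no partial dependency; 2NF holds.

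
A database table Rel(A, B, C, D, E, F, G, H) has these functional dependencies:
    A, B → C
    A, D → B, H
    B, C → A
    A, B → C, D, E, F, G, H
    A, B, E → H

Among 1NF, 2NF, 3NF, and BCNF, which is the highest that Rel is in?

Candidate keys: {A, B}, {A, D}, {B, C}. Prime attributes: {A, B, C, D}.
Every FD has a superkey on the left, so the relation is in BCNF.

BCNF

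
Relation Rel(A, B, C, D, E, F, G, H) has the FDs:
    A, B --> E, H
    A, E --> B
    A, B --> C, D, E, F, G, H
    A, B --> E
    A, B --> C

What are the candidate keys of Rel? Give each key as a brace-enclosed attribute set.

{A} never appears on the right of any FD, so every key must include it.
Closure of {A, B} is {A, B, C, D, E, F, G, H}, the whole schema; {A, B} is a candidate key.
Closure of {A, E} is {A, B, C, D, E, F, G, H}, the whole schema; {A, E} is a candidate key.
No proper subset of any of these is a key, and no other minimal superkey exists.

{A, B}, {A, E}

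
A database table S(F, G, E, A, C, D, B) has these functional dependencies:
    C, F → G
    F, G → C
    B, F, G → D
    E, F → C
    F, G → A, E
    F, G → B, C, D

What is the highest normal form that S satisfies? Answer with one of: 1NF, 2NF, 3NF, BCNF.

Candidate keys: {C, F}, {E, F}, {F, G}. Prime attributes: {C, E, F, G}.
The left-hand side of every FD is a superkey, so BCNF is satisfied.

BCNF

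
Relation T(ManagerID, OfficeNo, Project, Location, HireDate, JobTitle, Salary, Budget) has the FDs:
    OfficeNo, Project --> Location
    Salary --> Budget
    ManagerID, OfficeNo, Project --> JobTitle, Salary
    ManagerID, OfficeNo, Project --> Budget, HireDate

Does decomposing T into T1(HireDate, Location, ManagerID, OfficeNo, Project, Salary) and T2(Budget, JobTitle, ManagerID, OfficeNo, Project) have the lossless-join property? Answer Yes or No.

The shared attributes are {ManagerID, OfficeNo, Project} and {ManagerID, OfficeNo, Project}⁺ = {Budget, HireDate, JobTitle, Location, ManagerID, OfficeNo, Project, Salary}.
Since T1 ⊆ {Budget, HireDate, JobTitle, Location, ManagerID, OfficeNo, Project, Salary}, the intersection is a superkey of T1; the decomposition is lossless.

Yes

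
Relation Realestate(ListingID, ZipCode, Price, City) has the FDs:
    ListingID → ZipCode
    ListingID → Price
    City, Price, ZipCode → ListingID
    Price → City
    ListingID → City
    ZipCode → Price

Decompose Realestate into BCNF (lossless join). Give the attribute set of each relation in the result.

Candidate keys of the original relation: {ListingID}, {ZipCode}.
{City, ListingID, Price, ZipCode}: {Price} determines {City, Price} here but is not a superkey — split on Price → City, giving {City, Price} and {ListingID, Price, ZipCode}.
{City, Price} is in BCNF.
{ListingID, Price, ZipCode} is in BCNF.

{City, Price}; {ListingID, Price, ZipCode}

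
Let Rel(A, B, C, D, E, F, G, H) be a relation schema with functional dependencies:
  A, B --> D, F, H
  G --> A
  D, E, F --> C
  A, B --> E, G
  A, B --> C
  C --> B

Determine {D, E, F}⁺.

{B, C, D, E, F}

Start with {D, E, F}.
D, E, F --> C applies; add {C} → now {C, D, E, F}.
C --> B applies; add {B} → now {B, C, D, E, F}.
No further FD applies.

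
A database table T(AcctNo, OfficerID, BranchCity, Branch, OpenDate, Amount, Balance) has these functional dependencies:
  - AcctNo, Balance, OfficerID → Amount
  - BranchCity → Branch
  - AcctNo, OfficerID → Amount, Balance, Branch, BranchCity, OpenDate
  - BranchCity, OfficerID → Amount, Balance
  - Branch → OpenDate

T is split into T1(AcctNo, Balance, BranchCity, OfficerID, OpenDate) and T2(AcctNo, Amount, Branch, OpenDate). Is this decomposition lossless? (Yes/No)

No

Common attributes: {AcctNo, OpenDate}; their closure is {AcctNo, OpenDate}.
T1 ⊄ {AcctNo, OpenDate} and T2 ⊄ {AcctNo, OpenDate}, so the split is lossy.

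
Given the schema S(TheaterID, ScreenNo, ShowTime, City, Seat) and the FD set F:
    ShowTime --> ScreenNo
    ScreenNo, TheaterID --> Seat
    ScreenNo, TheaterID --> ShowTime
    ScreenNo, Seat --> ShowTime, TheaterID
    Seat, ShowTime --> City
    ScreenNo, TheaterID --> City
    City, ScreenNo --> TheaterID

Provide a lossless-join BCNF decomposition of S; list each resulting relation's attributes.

Candidate keys of the original relation: {City, ScreenNo}, {City, ShowTime}, {ScreenNo, Seat}, {ScreenNo, TheaterID}, {Seat, ShowTime}, {ShowTime, TheaterID}.
Within {City, ScreenNo, Seat, ShowTime, TheaterID}: {ShowTime}⁺ ∩ {City, ScreenNo, Seat, ShowTime, TheaterID} = {ScreenNo, ShowTime}, not the whole set, so ShowTime --> ScreenNo violates BCNF; decompose into {ScreenNo, ShowTime} and {City, Seat, ShowTime, TheaterID}.
{ScreenNo, ShowTime}: every determinant is a superkey — BCNF.
{City, Seat, ShowTime, TheaterID}: every determinant is a superkey — BCNF.

{City, Seat, ShowTime, TheaterID}; {ScreenNo, ShowTime}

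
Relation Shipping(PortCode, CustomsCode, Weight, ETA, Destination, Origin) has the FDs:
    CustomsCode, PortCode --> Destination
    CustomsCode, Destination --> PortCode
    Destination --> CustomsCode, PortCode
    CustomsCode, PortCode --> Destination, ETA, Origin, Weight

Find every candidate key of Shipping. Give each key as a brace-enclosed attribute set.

{Destination}⁺ = {CustomsCode, Destination, ETA, Origin, PortCode, Weight} — all of the relation — so {Destination} is a candidate key.
{CustomsCode, PortCode}⁺ = {CustomsCode, Destination, ETA, Origin, PortCode, Weight} — all of the relation — so {CustomsCode, PortCode} is a candidate key.
No proper subset of any of these is a key, and no other minimal superkey exists.

{CustomsCode, PortCode}, {Destination}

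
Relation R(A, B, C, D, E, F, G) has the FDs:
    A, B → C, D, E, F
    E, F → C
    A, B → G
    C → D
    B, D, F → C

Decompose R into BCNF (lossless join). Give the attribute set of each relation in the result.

Candidate key of the original relation: {A, B}.
In {A, B, C, D, E, F, G}, {E, F} is not a superkey ({E, F}⁺ restricted to this set is {C, D, E, F}), so split on E, F → C, D into {C, D, E, F} and {A, B, E, F, G}.
In {C, D, E, F}, {C} is not a superkey ({C}⁺ restricted to this set is {C, D}), so split on C → D into {C, D} and {C, E, F}.
{C, D} is in BCNF.
{C, E, F} is in BCNF.
{A, B, E, F, G} is in BCNF.

{A, B, E, F, G}; {C, D}; {C, E, F}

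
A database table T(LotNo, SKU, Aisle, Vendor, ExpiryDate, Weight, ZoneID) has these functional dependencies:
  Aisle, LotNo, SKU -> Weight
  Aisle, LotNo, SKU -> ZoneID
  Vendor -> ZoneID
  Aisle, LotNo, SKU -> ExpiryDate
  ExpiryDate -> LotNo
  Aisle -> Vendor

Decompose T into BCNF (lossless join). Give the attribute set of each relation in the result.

{Aisle, ExpiryDate, SKU, Weight}; {Aisle, Vendor}; {ExpiryDate, LotNo}; {Vendor, ZoneID}

Candidate keys of the original relation: {Aisle, ExpiryDate, SKU}, {Aisle, LotNo, SKU}.
Within {Aisle, ExpiryDate, LotNo, SKU, Vendor, Weight, ZoneID}: {Vendor}⁺ ∩ {Aisle, ExpiryDate, LotNo, SKU, Vendor, Weight, ZoneID} = {Vendor, ZoneID}, not the whole set, so Vendor -> ZoneID violates BCNF; decompose into {Vendor, ZoneID} and {Aisle, ExpiryDate, LotNo, SKU, Vendor, Weight}.
{Vendor, ZoneID} is in BCNF.
Within {Aisle, ExpiryDate, LotNo, SKU, Vendor, Weight}: {ExpiryDate}⁺ ∩ {Aisle, ExpiryDate, LotNo, SKU, Vendor, Weight} = {ExpiryDate, LotNo}, not the whole set, so ExpiryDate -> LotNo violates BCNF; decompose into {ExpiryDate, LotNo} and {Aisle, ExpiryDate, SKU, Vendor, Weight}.
{ExpiryDate, LotNo} is in BCNF.
Within {Aisle, ExpiryDate, SKU, Vendor, Weight}: {Aisle}⁺ ∩ {Aisle, ExpiryDate, SKU, Vendor, Weight} = {Aisle, Vendor}, not the whole set, so Aisle -> Vendor violates BCNF; decompose into {Aisle, Vendor} and {Aisle, ExpiryDate, SKU, Weight}.
{Aisle, Vendor} is in BCNF.
{Aisle, ExpiryDate, SKU, Weight} is in BCNF.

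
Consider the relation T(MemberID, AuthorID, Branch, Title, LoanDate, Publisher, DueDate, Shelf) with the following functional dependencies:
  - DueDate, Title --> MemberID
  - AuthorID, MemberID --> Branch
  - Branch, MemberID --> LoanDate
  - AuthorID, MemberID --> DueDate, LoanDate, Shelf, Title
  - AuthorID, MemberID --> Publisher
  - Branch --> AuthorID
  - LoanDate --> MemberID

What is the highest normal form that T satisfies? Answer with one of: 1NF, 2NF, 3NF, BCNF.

Candidate keys: {AuthorID, DueDate, Title}, {AuthorID, LoanDate}, {AuthorID, MemberID}, {Branch, DueDate, Title}, {Branch, LoanDate}, {Branch, MemberID}. Prime attributes: {AuthorID, Branch, DueDate, LoanDate, MemberID, Title}.
DueDate, Title --> MemberID breaks BCNF: {DueDate, Title}⁺ = {DueDate, MemberID, Title}, so {DueDate, Title} is not a superkey.
But every attribute on its right side ({MemberID}) is prime, and the same holds for every other non-superkey FD, so 3NF still holds.

3NF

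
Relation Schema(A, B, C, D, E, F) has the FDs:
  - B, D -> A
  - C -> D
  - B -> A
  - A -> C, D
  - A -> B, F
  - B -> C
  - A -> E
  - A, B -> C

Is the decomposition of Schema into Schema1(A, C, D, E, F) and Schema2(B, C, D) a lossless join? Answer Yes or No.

No

Schema1 ∩ Schema2 = {C, D}; its closure under F is {C, D}.
The closure covers neither Schema1 nor Schema2 entirely; the join is not lossless.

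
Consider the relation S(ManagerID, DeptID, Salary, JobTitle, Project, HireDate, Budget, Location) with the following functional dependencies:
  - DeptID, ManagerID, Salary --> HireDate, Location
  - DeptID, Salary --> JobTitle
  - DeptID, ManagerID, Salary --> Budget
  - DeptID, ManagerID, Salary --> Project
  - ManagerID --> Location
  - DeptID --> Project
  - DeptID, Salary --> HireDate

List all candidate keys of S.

No FD produces {DeptID, ManagerID, Salary}, so they must be in every candidate key.
Closure of {DeptID, ManagerID, Salary} is {Budget, DeptID, HireDate, JobTitle, Location, ManagerID, Project, Salary}, the whole schema; {DeptID, ManagerID, Salary} is a candidate key.
No other minimal set has full closure, so this is the only candidate key.

{DeptID, ManagerID, Salary}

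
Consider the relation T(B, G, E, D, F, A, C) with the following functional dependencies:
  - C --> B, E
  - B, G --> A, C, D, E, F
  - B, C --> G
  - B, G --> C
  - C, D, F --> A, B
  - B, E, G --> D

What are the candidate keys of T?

{C} is a candidate key since {C}⁺ = {A, B, C, D, E, F, G} covers every attribute.
{B, G} is a candidate key since {B, G}⁺ = {A, B, C, D, E, F, G} covers every attribute.
No proper subset of any of these is a key, and no other minimal superkey exists.

{B, G}, {C}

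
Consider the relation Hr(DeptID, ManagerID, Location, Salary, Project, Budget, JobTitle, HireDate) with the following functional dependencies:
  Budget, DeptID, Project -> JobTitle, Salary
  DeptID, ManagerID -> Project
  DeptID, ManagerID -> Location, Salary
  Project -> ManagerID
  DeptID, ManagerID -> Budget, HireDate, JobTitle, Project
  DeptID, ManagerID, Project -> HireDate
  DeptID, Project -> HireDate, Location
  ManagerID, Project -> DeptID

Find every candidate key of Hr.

{DeptID, ManagerID}, {Project}

Closure of {Project} is {Budget, DeptID, HireDate, JobTitle, Location, ManagerID, Project, Salary}, the whole schema; {Project} is a candidate key.
Closure of {DeptID, ManagerID} is {Budget, DeptID, HireDate, JobTitle, Location, ManagerID, Project, Salary}, the whole schema; {DeptID, ManagerID} is a candidate key.
No proper subset of any of these is a key, and no other minimal superkey exists.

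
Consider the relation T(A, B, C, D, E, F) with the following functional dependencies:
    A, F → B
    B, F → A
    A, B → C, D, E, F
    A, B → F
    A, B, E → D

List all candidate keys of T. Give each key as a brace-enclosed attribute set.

{A, B}⁺ = {A, B, C, D, E, F}, which is every attribute, so {A, B} is a candidate key.
{A, F}⁺ = {A, B, C, D, E, F}, which is every attribute, so {A, F} is a candidate key.
{B, F}⁺ = {A, B, C, D, E, F}, which is every attribute, so {B, F} is a candidate key.
These are minimal and exhaustive — every other superkey contains one of them.

{A, B}, {A, F}, {B, F}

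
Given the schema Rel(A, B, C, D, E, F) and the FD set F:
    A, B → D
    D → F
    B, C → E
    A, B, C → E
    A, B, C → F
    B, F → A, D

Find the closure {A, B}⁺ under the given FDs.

Start with {A, B}.
A, B → D applies; add {D} → now {A, B, D}.
D → F applies; add {F} → now {A, B, D, F}.
No further FD applies.

{A, B, D, F}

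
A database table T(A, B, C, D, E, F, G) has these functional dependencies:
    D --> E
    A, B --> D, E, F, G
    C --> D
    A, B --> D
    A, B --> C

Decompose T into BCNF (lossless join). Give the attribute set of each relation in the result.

{A, B, C, F, G}; {C, D}; {D, E}

Candidate key of the original relation: {A, B}.
{A, B, C, D, E, F, G}: {D} determines {D, E} here but is not a superkey — split on D --> E, giving {D, E} and {A, B, C, D, F, G}.
{D, E}: every determinant is a superkey — BCNF.
{A, B, C, D, F, G}: {C} determines {C, D} here but is not a superkey — split on C --> D, giving {C, D} and {A, B, C, F, G}.
{C, D}: every determinant is a superkey — BCNF.
{A, B, C, F, G}: every determinant is a superkey — BCNF.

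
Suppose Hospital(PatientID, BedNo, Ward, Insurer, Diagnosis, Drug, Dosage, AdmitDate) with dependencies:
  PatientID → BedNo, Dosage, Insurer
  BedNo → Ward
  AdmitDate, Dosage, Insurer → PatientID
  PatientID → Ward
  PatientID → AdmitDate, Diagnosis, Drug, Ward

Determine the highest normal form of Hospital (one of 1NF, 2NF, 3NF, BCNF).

Candidate keys: {AdmitDate, Dosage, Insurer}, {PatientID}. Prime attributes: {AdmitDate, Dosage, Insurer, PatientID}.
For BedNo → Ward we have {BedNo}⁺ = {BedNo, Ward}; {BedNo} is not a superkey, so BCNF fails.
BedNo → Ward has non-prime {Ward} on the right and a non-superkey on the left, so 3NF fails.
No non-prime attribute depends on a proper subset of any candidate key, so 2NF holds.

2NF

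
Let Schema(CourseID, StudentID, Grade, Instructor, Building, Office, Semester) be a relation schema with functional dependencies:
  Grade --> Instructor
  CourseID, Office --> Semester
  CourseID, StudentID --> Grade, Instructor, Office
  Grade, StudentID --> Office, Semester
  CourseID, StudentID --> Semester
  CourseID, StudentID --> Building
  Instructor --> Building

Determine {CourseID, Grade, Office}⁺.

{Building, CourseID, Grade, Instructor, Office, Semester}

Start with {CourseID, Grade, Office}.
Grade --> Instructor applies; add {Instructor} → now {CourseID, Grade, Instructor, Office}.
CourseID, Office --> Semester applies; add {Semester} → now {CourseID, Grade, Instructor, Office, Semester}.
Instructor --> Building applies; add {Building} → now {Building, CourseID, Grade, Instructor, Office, Semester}.
No further FD applies.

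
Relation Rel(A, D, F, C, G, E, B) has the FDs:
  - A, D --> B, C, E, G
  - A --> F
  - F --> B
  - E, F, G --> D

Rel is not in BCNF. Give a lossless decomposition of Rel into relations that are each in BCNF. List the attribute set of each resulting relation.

Candidate keys of the original relation: {A, D}, {A, E, G}.
Within {A, B, C, D, E, F, G}: {A}⁺ ∩ {A, B, C, D, E, F, G} = {A, B, F}, not the whole set, so A --> B, F violates BCNF; decompose into {A, B, F} and {A, C, D, E, G}.
Within {A, B, F}: {F}⁺ ∩ {A, B, F} = {B, F}, not the whole set, so F --> B violates BCNF; decompose into {B, F} and {A, F}.
{B, F} has no BCNF violation.
{A, F} has no BCNF violation.
{A, C, D, E, G} has no BCNF violation.

{A, C, D, E, G}; {A, F}; {B, F}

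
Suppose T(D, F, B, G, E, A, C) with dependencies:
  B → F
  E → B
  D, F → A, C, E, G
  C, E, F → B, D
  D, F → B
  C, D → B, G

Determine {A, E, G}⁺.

{A, B, E, F, G}

Start with {A, E, G}.
E → B applies; add {B} → now {A, B, E, G}.
B → F applies; add {F} → now {A, B, E, F, G}.
No further FD applies.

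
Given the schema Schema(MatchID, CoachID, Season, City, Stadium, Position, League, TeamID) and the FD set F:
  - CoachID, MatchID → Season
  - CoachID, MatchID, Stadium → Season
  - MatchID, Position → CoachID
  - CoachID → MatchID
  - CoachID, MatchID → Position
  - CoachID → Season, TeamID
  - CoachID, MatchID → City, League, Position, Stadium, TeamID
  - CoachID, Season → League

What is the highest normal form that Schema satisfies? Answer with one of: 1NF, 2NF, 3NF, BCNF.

Candidate keys: {CoachID}, {MatchID, Position}. Prime attributes: {CoachID, MatchID, Position}.
The left-hand side of every FD is a superkey, so BCNF is satisfied.

BCNF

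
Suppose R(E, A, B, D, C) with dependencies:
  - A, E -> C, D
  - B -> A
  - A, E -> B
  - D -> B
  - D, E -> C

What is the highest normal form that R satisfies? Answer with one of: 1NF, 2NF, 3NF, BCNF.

3NF

Candidate keys: {A, E}, {B, E}, {D, E}. Prime attributes: {A, B, D, E}.
B -> A breaks BCNF: {B}⁺ = {A, B}, so {B} is not a superkey.
But every attribute on its right side ({A}) is prime, and the same holds for every other non-superkey FD, so 3NF still holds.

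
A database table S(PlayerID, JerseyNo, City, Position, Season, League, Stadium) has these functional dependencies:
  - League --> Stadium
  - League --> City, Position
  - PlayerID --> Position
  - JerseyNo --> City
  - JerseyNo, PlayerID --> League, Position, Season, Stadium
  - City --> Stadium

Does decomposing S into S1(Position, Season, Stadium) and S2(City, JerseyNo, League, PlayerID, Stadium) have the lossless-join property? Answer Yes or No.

No

Common attributes: {Stadium}; their closure is {Stadium}.
S1 ⊄ {Stadium} and S2 ⊄ {Stadium}, so the split is lossy.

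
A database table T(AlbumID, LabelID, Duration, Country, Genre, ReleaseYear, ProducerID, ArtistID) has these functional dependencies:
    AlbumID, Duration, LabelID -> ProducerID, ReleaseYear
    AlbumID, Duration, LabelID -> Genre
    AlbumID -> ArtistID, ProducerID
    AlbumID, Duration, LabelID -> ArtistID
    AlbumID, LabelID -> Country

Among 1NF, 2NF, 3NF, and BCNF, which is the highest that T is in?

Candidate key: {AlbumID, Duration, LabelID}. Prime attributes: {AlbumID, Duration, LabelID}.
For AlbumID -> ArtistID, ProducerID we have {AlbumID}⁺ = {AlbumID, ArtistID, ProducerID}; {AlbumID} is not a superkey, so BCNF fails.
AlbumID -> ArtistID, ProducerID determines the non-prime attributes {ArtistID, ProducerID} from a non-superkey — 3NF is violated.
Since {AlbumID} ⊂ {AlbumID, Duration, LabelID} and {AlbumID}⁺ ⊇ {ArtistID, ProducerID} with {ArtistID, ProducerID} non-prime, there is a partial dependency; 2NF fails.

1NF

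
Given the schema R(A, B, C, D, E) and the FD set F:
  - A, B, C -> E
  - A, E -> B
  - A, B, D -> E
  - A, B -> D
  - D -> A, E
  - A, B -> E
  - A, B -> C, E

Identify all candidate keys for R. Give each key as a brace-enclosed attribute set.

{D}⁺ = {A, B, C, D, E}, which is every attribute, so {D} is a candidate key.
{A, B}⁺ = {A, B, C, D, E}, which is every attribute, so {A, B} is a candidate key.
{A, E}⁺ = {A, B, C, D, E}, which is every attribute, so {A, E} is a candidate key.
These are minimal and exhaustive — every other superkey contains one of them.

{A, B}, {A, E}, {D}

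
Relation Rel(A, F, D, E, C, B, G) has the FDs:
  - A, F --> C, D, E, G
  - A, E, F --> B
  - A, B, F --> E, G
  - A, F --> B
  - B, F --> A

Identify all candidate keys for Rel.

No FD produces {F}, so it must be in every candidate key.
{A, F}⁺ = {A, B, C, D, E, F, G} — all of the relation — so {A, F} is a candidate key.
{B, F}⁺ = {A, B, C, D, E, F, G} — all of the relation — so {B, F} is a candidate key.
No proper subset of any of these is a key, and no other minimal superkey exists.

{A, F}, {B, F}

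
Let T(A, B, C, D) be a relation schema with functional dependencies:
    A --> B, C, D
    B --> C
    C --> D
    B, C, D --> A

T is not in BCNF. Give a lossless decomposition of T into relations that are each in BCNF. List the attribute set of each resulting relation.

{A, B, C}; {C, D}

Candidate keys of the original relation: {A}, {B}.
Within {A, B, C, D}: {C}⁺ ∩ {A, B, C, D} = {C, D}, not the whole set, so C --> D violates BCNF; decompose into {C, D} and {A, B, C}.
{C, D} has no BCNF violation.
{A, B, C} has no BCNF violation.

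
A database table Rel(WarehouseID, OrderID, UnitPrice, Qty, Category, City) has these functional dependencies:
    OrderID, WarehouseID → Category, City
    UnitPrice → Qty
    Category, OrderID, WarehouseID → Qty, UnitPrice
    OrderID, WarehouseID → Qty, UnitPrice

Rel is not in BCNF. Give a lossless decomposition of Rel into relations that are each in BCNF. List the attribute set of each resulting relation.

{Category, City, OrderID, UnitPrice, WarehouseID}; {Qty, UnitPrice}

Candidate key of the original relation: {OrderID, WarehouseID}.
Within {Category, City, OrderID, Qty, UnitPrice, WarehouseID}: {UnitPrice}⁺ ∩ {Category, City, OrderID, Qty, UnitPrice, WarehouseID} = {Qty, UnitPrice}, not the whole set, so UnitPrice → Qty violates BCNF; decompose into {Qty, UnitPrice} and {Category, City, OrderID, UnitPrice, WarehouseID}.
{Qty, UnitPrice} is in BCNF.
{Category, City, OrderID, UnitPrice, WarehouseID} is in BCNF.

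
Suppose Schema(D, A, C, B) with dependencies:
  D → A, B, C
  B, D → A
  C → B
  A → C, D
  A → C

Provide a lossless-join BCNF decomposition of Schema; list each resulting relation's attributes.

Candidate keys of the original relation: {A}, {D}.
In {A, B, C, D}, {C} is not a superkey ({C}⁺ restricted to this set is {B, C}), so split on C → B into {B, C} and {A, C, D}.
{B, C} has no BCNF violation.
{A, C, D} has no BCNF violation.

{A, C, D}; {B, C}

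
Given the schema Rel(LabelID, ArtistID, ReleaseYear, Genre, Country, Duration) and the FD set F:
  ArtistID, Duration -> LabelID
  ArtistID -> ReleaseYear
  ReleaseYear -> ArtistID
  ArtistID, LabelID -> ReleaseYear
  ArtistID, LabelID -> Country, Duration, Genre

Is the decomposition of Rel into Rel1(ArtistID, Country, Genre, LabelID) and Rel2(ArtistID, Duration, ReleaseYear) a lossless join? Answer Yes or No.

Common attributes: {ArtistID}; their closure is {ArtistID, ReleaseYear}.
The closure covers neither Rel1 nor Rel2 entirely; the join is not lossless.

No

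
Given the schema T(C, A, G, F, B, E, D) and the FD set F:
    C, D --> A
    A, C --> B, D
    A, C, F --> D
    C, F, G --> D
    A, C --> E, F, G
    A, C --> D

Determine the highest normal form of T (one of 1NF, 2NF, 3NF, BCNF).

Candidate keys: {A, C}, {C, D}, {C, F, G}. Prime attributes: {A, C, D, F, G}.
Every FD has a superkey on the left, so the relation is in BCNF.

BCNF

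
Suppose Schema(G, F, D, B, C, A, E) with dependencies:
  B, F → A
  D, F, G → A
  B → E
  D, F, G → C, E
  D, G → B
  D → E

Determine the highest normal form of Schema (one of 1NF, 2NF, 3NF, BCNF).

Candidate key: {D, F, G}. Prime attributes: {D, F, G}.
B, F → A: {B, F}⁺ = {A, B, E, F}, which is not all of the attributes, so the left side is not a superkey — BCNF is violated.
Because {A} is non-prime and the left side of B, F → A is not a superkey, the relation is not in 3NF.
Since {D} ⊂ {D, F, G} and {D}⁺ ⊇ {E} with {E} non-prime, there is a partial dependency; 2NF fails.

1NF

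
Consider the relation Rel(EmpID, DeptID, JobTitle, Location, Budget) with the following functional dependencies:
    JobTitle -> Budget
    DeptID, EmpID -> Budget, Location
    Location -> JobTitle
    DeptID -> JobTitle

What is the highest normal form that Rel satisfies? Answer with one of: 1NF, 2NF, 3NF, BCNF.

Candidate key: {DeptID, EmpID}. Prime attributes: {DeptID, EmpID}.
For JobTitle -> Budget we have {JobTitle}⁺ = {Budget, JobTitle}; {JobTitle} is not a superkey, so BCNF fails.
JobTitle -> Budget determines the non-prime attribute {Budget} from a non-superkey — 3NF is violated.
{DeptID} is a proper subset of the key {DeptID, EmpID}, and {DeptID}⁺ contains the non-prime attributes {Budget, JobTitle} — a partial dependency, so 2NF is violated.

1NF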